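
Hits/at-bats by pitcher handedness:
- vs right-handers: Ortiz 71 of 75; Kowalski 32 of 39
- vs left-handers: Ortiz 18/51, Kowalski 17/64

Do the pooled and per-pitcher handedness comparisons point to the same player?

Vs right-handers: Ortiz 71/75 = 94.7%, Kowalski 32/39 = 82.1% → Ortiz
Vs left-handers: Ortiz 18/51 = 35.3%, Kowalski 17/64 = 26.6% → Ortiz
Overall: Ortiz 89/126 = 70.6%, Kowalski 49/103 = 47.6% → Ortiz
Ortiz wins overall and in every pitcher group — no reversal.

Yes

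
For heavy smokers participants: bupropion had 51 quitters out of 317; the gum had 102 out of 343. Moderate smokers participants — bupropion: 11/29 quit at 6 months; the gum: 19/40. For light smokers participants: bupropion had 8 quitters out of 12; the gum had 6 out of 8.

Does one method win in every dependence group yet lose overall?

No

Heavy smokers: bupropion 51/317 = 16.1%, the gum 102/343 = 29.7% → the gum
Moderate smokers: bupropion 11/29 = 37.9%, the gum 19/40 = 47.5% → the gum
Light smokers: bupropion 8/12 = 66.7%, the gum 6/8 = 75.0% → the gum
Overall: bupropion 70/358 = 19.6%, the gum 127/391 = 32.5% → the gum
The gum wins overall and in every dependence group — no reversal.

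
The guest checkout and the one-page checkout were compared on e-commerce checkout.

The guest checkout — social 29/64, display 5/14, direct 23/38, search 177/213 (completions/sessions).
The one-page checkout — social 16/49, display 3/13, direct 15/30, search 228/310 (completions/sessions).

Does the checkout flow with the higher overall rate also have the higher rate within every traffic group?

Yes

Social: the guest checkout 29/64 = 45.3%, the one-page checkout 16/49 = 32.7% → the guest checkout
Display: the guest checkout 5/14 = 35.7%, the one-page checkout 3/13 = 23.1% → the guest checkout
Direct: the guest checkout 23/38 = 60.5%, the one-page checkout 15/30 = 50.0% → the guest checkout
Search: the guest checkout 177/213 = 83.1%, the one-page checkout 228/310 = 73.5% → the guest checkout
Overall: the guest checkout 234/329 = 71.1%, the one-page checkout 262/402 = 65.2% → the guest checkout
The guest checkout wins overall and in every traffic group — no reversal.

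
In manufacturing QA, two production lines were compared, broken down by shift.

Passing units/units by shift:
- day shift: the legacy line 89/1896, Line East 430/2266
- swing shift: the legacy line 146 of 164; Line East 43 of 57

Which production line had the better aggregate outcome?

Line East

Day shift: the legacy line 89/1896 = 4.7%, Line East 430/2266 = 19.0% → Line East
Swing shift: the legacy line 146/164 = 89.0%, Line East 43/57 = 75.4% → the legacy line
Overall: the legacy line 235/2060 = 11.4%, Line East 473/2323 = 20.4% → Line East
(Neither sweeps every shift group, but Line East has the higher pooled rate.)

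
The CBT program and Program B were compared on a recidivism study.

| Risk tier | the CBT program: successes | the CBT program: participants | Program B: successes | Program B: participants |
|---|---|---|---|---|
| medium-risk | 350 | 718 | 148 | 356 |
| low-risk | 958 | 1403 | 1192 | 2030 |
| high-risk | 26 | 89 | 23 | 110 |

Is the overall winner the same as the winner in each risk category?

Yes

Medium-risk: the CBT program 350/718 = 48.7%, Program B 148/356 = 41.6% → the CBT program
Low-risk: the CBT program 958/1403 = 68.3%, Program B 1192/2030 = 58.7% → the CBT program
High-risk: the CBT program 26/89 = 29.2%, Program B 23/110 = 20.9% → the CBT program
Overall: the CBT program 1334/2210 = 60.4%, Program B 1363/2496 = 54.6% → the CBT program
The CBT program wins overall and in every risk group — no reversal.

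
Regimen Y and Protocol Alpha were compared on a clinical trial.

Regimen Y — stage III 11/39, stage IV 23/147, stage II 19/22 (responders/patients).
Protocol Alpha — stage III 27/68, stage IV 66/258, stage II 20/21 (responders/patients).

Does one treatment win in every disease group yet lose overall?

No

Stage III: Regimen Y 11/39 = 28.2%, Protocol Alpha 27/68 = 39.7% → Protocol Alpha
Stage IV: Regimen Y 23/147 = 15.6%, Protocol Alpha 66/258 = 25.6% → Protocol Alpha
Stage II: Regimen Y 19/22 = 86.4%, Protocol Alpha 20/21 = 95.2% → Protocol Alpha
Overall: Regimen Y 53/208 = 25.5%, Protocol Alpha 113/347 = 32.6% → Protocol Alpha
Protocol Alpha wins overall and in every disease group — no reversal.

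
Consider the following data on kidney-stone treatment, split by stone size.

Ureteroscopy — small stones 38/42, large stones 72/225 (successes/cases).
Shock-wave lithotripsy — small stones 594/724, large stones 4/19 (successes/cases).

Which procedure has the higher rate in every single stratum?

Small stones: ureteroscopy 38/42 = 90.5%, shock-wave lithotripsy 594/724 = 82.0% → ureteroscopy
Large stones: ureteroscopy 72/225 = 32.0%, shock-wave lithotripsy 4/19 = 21.1% → ureteroscopy
Ureteroscopy has the higher rate in both groups.

ureteroscopy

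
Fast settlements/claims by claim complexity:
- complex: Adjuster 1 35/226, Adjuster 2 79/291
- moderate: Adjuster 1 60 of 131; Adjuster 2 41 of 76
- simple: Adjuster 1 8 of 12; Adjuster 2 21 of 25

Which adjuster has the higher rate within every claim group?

Adjuster 2

Complex: Adjuster 1 35/226 = 15.5%, Adjuster 2 79/291 = 27.1% → Adjuster 2
Moderate: Adjuster 1 60/131 = 45.8%, Adjuster 2 41/76 = 53.9% → Adjuster 2
Simple: Adjuster 1 8/12 = 66.7%, Adjuster 2 21/25 = 84.0% → Adjuster 2
Adjuster 2 has the higher rate in all 3 groups.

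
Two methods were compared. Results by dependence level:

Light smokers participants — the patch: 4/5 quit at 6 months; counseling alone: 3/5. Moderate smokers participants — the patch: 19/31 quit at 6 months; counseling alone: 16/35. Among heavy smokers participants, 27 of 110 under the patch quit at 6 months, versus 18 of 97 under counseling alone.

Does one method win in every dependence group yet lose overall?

No

Light smokers: the patch 4/5 = 80.0%, counseling alone 3/5 = 60.0% → the patch
Moderate smokers: the patch 19/31 = 61.3%, counseling alone 16/35 = 45.7% → the patch
Heavy smokers: the patch 27/110 = 24.5%, counseling alone 18/97 = 18.6% → the patch
Overall: the patch 50/146 = 34.2%, counseling alone 37/137 = 27.0% → the patch
The patch wins overall and in every dependence group — no reversal.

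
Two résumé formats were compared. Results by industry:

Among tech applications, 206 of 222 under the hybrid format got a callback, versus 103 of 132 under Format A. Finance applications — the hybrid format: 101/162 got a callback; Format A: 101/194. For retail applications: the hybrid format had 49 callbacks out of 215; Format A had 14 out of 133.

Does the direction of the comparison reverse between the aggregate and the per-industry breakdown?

No

Tech: the hybrid format 206/222 = 92.8%, Format A 103/132 = 78.0% → the hybrid format
Finance: the hybrid format 101/162 = 62.3%, Format A 101/194 = 52.1% → the hybrid format
Retail: the hybrid format 49/215 = 22.8%, Format A 14/133 = 10.5% → the hybrid format
Overall: the hybrid format 356/599 = 59.4%, Format A 218/459 = 47.5% → the hybrid format
The hybrid format wins overall and in every industry group — no reversal.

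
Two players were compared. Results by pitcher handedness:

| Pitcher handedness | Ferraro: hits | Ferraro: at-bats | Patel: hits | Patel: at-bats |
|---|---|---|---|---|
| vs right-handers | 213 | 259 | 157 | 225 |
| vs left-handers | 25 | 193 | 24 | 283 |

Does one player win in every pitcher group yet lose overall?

Vs right-handers: Ferraro 213/259 = 82.2%, Patel 157/225 = 69.8% → Ferraro
Vs left-handers: Ferraro 25/193 = 13.0%, Patel 24/283 = 8.5% → Ferraro
Overall: Ferraro 238/452 = 52.7%, Patel 181/508 = 35.6% → Ferraro
Ferraro wins overall and in every pitcher group — no reversal.

No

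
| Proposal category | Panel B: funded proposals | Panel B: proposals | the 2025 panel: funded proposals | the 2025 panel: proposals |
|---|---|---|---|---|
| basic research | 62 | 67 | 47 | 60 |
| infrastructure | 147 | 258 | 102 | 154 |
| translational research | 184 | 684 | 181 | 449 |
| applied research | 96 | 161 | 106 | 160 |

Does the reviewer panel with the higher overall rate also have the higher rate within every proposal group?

Basic research: Panel B 62/67 = 92.5%, the 2025 panel 47/60 = 78.3% → Panel B
Infrastructure: Panel B 147/258 = 57.0%, the 2025 panel 102/154 = 66.2% → the 2025 panel
Translational research: Panel B 184/684 = 26.9%, the 2025 panel 181/449 = 40.3% → the 2025 panel
Applied research: Panel B 96/161 = 59.6%, the 2025 panel 106/160 = 66.2% → the 2025 panel
Overall: Panel B 489/1170 = 41.8%, the 2025 panel 436/823 = 53.0% → the 2025 panel
Neither sweeps: Panel B wins 1 of 4 groups, the 2025 panel wins 3. The 2025 panel wins overall but not every group — no Simpson reversal.

No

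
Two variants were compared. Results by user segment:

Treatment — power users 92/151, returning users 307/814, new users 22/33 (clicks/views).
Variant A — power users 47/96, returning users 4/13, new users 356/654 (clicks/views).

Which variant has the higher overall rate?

Variant A

Power users: Treatment 92/151 = 60.9%, Variant A 47/96 = 49.0% → Treatment
Returning users: Treatment 307/814 = 37.7%, Variant A 4/13 = 30.8% → Treatment
New users: Treatment 22/33 = 66.7%, Variant A 356/654 = 54.4% → Treatment
Overall: Treatment 421/998 = 42.2%, Variant A 407/763 = 53.3% → Variant A
(Treatment wins every user group but Variant A wins overall — Treatment's views skew toward the low-rate returning users group.)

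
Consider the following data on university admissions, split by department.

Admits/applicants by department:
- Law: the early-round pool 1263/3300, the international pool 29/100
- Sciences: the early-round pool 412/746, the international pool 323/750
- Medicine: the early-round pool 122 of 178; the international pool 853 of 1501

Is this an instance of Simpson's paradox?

Law: the early-round pool 1263/3300 = 38.3%, the international pool 29/100 = 29.0% → the early-round pool
Sciences: the early-round pool 412/746 = 55.2%, the international pool 323/750 = 43.1% → the early-round pool
Medicine: the early-round pool 122/178 = 68.5%, the international pool 853/1501 = 56.8% → the early-round pool
Overall: the early-round pool 1797/4224 = 42.5%, the international pool 1205/2351 = 51.3% → the international pool
The early-round pool wins each department group but the international pool wins overall — the comparison reverses. The early-round pool's applicants skew toward Law, which has a lower base rate.

Yes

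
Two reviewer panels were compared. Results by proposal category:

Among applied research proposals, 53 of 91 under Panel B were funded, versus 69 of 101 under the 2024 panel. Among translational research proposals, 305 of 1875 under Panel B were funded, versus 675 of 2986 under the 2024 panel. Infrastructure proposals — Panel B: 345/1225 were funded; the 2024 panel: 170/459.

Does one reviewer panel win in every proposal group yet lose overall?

No

Applied research: Panel B 53/91 = 58.2%, the 2024 panel 69/101 = 68.3% → the 2024 panel
Translational research: Panel B 305/1875 = 16.3%, the 2024 panel 675/2986 = 22.6% → the 2024 panel
Infrastructure: Panel B 345/1225 = 28.2%, the 2024 panel 170/459 = 37.0% → the 2024 panel
Overall: Panel B 703/3191 = 22.0%, the 2024 panel 914/3546 = 25.8% → the 2024 panel
The 2024 panel wins overall and in every proposal group — no reversal.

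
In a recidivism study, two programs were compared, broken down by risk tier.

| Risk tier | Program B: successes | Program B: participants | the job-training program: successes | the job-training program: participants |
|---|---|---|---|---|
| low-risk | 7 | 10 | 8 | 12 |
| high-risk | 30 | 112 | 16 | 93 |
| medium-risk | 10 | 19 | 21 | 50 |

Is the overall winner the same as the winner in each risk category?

Yes

Low-risk: Program B 7/10 = 70.0%, the job-training program 8/12 = 66.7% → Program B
High-risk: Program B 30/112 = 26.8%, the job-training program 16/93 = 17.2% → Program B
Medium-risk: Program B 10/19 = 52.6%, the job-training program 21/50 = 42.0% → Program B
Overall: Program B 47/141 = 33.3%, the job-training program 45/155 = 29.0% → Program B
Program B wins overall and in every risk group — no reversal.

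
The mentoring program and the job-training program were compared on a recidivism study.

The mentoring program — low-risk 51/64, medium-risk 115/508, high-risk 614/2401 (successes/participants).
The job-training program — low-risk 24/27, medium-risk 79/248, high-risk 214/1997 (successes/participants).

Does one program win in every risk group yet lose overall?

No

Low-risk: the mentoring program 51/64 = 79.7%, the job-training program 24/27 = 88.9% → the job-training program
Medium-risk: the mentoring program 115/508 = 22.6%, the job-training program 79/248 = 31.9% → the job-training program
High-risk: the mentoring program 614/2401 = 25.6%, the job-training program 214/1997 = 10.7% → the mentoring program
Overall: the mentoring program 780/2973 = 26.2%, the job-training program 317/2272 = 14.0% → the mentoring program
Neither sweeps: the mentoring program wins 1 of 3 groups, the job-training program wins 2. The mentoring program wins overall but not every group — no Simpson reversal.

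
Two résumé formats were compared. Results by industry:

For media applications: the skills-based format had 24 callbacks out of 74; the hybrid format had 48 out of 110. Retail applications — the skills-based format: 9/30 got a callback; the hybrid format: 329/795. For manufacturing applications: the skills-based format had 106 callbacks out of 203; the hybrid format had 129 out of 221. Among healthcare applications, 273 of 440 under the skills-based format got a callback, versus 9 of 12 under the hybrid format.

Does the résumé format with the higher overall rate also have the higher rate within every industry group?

Media: the skills-based format 24/74 = 32.4%, the hybrid format 48/110 = 43.6% → the hybrid format
Retail: the skills-based format 9/30 = 30.0%, the hybrid format 329/795 = 41.4% → the hybrid format
Manufacturing: the skills-based format 106/203 = 52.2%, the hybrid format 129/221 = 58.4% → the hybrid format
Healthcare: the skills-based format 273/440 = 62.0%, the hybrid format 9/12 = 75.0% → the hybrid format
Overall: the skills-based format 412/747 = 55.2%, the hybrid format 515/1138 = 45.3% → the skills-based format
The hybrid format wins each industry group but the skills-based format wins overall — the comparison reverses. The hybrid format's applications skew toward retail, which has a lower base rate.

No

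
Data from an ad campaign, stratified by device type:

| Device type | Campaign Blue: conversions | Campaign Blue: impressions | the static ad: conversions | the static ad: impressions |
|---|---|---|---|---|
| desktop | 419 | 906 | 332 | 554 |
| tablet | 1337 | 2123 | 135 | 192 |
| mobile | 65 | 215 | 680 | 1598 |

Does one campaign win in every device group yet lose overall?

Desktop: Campaign Blue 419/906 = 46.2%, the static ad 332/554 = 59.9% → the static ad
Tablet: Campaign Blue 1337/2123 = 63.0%, the static ad 135/192 = 70.3% → the static ad
Mobile: Campaign Blue 65/215 = 30.2%, the static ad 680/1598 = 42.6% → the static ad
Overall: Campaign Blue 1821/3244 = 56.1%, the static ad 1147/2344 = 48.9% → Campaign Blue
The static ad wins each device group but Campaign Blue wins overall — the comparison reverses. The static ad's impressions skew toward mobile, which has a lower base rate.

Yes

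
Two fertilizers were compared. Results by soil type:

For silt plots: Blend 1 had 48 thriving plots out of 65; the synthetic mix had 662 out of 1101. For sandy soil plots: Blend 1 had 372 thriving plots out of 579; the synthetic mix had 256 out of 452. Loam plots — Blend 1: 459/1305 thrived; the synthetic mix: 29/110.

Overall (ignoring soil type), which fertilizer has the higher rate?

Silt: Blend 1 48/65 = 73.8%, the synthetic mix 662/1101 = 60.1% → Blend 1
Sandy soil: Blend 1 372/579 = 64.2%, the synthetic mix 256/452 = 56.6% → Blend 1
Loam: Blend 1 459/1305 = 35.2%, the synthetic mix 29/110 = 26.4% → Blend 1
Overall: Blend 1 879/1949 = 45.1%, the synthetic mix 947/1663 = 56.9% → the synthetic mix
(Blend 1 wins every soil group but the synthetic mix wins overall — Blend 1's plots skew toward the low-rate loam group.)

the synthetic mix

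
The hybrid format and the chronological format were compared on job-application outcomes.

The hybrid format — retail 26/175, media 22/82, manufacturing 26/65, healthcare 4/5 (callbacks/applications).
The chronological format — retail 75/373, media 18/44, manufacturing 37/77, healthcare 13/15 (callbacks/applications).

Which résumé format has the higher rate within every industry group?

Retail: the hybrid format 26/175 = 14.9%, the chronological format 75/373 = 20.1% → the chronological format
Media: the hybrid format 22/82 = 26.8%, the chronological format 18/44 = 40.9% → the chronological format
Manufacturing: the hybrid format 26/65 = 40.0%, the chronological format 37/77 = 48.1% → the chronological format
Healthcare: the hybrid format 4/5 = 80.0%, the chronological format 13/15 = 86.7% → the chronological format
The chronological format has the higher rate in all 4 groups.

the chronological format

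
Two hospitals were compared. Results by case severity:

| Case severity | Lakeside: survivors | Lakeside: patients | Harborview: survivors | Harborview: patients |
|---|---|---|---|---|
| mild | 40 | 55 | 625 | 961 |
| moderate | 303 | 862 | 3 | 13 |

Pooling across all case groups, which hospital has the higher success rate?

Harborview

Mild: Lakeside 40/55 = 72.7%, Harborview 625/961 = 65.0% → Lakeside
Moderate: Lakeside 303/862 = 35.2%, Harborview 3/13 = 23.1% → Lakeside
Overall: Lakeside 343/917 = 37.4%, Harborview 628/974 = 64.5% → Harborview
(Lakeside wins every case group but Harborview wins overall — Lakeside's patients skew toward the low-rate moderate group.)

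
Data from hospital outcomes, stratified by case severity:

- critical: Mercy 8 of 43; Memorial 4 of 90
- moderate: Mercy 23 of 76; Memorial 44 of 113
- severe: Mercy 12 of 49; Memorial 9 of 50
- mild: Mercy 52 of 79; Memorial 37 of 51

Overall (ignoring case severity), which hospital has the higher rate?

Mercy

Critical: Mercy 8/43 = 18.6%, Memorial 4/90 = 4.4% → Mercy
Moderate: Mercy 23/76 = 30.3%, Memorial 44/113 = 38.9% → Memorial
Severe: Mercy 12/49 = 24.5%, Memorial 9/50 = 18.0% → Mercy
Mild: Mercy 52/79 = 65.8%, Memorial 37/51 = 72.5% → Memorial
Overall: Mercy 95/247 = 38.5%, Memorial 94/304 = 30.9% → Mercy
(Neither sweeps every case group, but Mercy has the higher pooled rate.)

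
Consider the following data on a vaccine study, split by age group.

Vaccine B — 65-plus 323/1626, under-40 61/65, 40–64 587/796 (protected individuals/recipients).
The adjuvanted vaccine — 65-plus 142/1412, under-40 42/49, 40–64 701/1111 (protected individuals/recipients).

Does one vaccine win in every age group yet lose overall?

No

65-plus: Vaccine B 323/1626 = 19.9%, the adjuvanted vaccine 142/1412 = 10.1% → Vaccine B
Under-40: Vaccine B 61/65 = 93.8%, the adjuvanted vaccine 42/49 = 85.7% → Vaccine B
40–64: Vaccine B 587/796 = 73.7%, the adjuvanted vaccine 701/1111 = 63.1% → Vaccine B
Overall: Vaccine B 971/2487 = 39.0%, the adjuvanted vaccine 885/2572 = 34.4% → Vaccine B
Vaccine B wins overall and in every age group — no reversal.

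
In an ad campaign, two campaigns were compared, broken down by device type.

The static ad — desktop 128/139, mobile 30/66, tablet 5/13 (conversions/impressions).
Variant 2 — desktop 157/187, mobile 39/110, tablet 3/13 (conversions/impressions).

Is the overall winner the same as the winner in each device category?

Yes

Desktop: the static ad 128/139 = 92.1%, Variant 2 157/187 = 84.0% → the static ad
Mobile: the static ad 30/66 = 45.5%, Variant 2 39/110 = 35.5% → the static ad
Tablet: the static ad 5/13 = 38.5%, Variant 2 3/13 = 23.1% → the static ad
Overall: the static ad 163/218 = 74.8%, Variant 2 199/310 = 64.2% → the static ad
The static ad wins overall and in every device group — no reversal.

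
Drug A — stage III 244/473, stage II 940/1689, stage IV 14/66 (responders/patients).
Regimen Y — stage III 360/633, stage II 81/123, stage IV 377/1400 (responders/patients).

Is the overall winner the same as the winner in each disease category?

No

Stage III: Drug A 244/473 = 51.6%, Regimen Y 360/633 = 56.9% → Regimen Y
Stage II: Drug A 940/1689 = 55.7%, Regimen Y 81/123 = 65.9% → Regimen Y
Stage IV: Drug A 14/66 = 21.2%, Regimen Y 377/1400 = 26.9% → Regimen Y
Overall: Drug A 1198/2228 = 53.8%, Regimen Y 818/2156 = 37.9% → Drug A
Regimen Y wins each disease group but Drug A wins overall — the comparison reverses. Regimen Y's patients skew toward stage IV, which has a lower base rate.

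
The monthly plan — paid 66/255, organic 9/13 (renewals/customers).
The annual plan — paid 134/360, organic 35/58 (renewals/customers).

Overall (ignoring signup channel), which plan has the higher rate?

the annual plan

Paid: the monthly plan 66/255 = 25.9%, the annual plan 134/360 = 37.2% → the annual plan
Organic: the monthly plan 9/13 = 69.2%, the annual plan 35/58 = 60.3% → the monthly plan
Overall: the monthly plan 75/268 = 28.0%, the annual plan 169/418 = 40.4% → the annual plan
(Neither sweeps every signup group, but the annual plan has the higher pooled rate.)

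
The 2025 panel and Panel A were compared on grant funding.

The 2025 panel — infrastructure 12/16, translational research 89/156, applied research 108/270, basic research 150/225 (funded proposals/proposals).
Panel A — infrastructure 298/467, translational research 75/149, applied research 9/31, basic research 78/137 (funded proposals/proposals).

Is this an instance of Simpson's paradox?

Infrastructure: the 2025 panel 12/16 = 75.0%, Panel A 298/467 = 63.8% → the 2025 panel
Translational research: the 2025 panel 89/156 = 57.1%, Panel A 75/149 = 50.3% → the 2025 panel
Applied research: the 2025 panel 108/270 = 40.0%, Panel A 9/31 = 29.0% → the 2025 panel
Basic research: the 2025 panel 150/225 = 66.7%, Panel A 78/137 = 56.9% → the 2025 panel
Overall: the 2025 panel 359/667 = 53.8%, Panel A 460/784 = 58.7% → Panel A
The 2025 panel wins each proposal group but Panel A wins overall — the comparison reverses. The 2025 panel's proposals skew toward applied research, which has a lower base rate.

Yes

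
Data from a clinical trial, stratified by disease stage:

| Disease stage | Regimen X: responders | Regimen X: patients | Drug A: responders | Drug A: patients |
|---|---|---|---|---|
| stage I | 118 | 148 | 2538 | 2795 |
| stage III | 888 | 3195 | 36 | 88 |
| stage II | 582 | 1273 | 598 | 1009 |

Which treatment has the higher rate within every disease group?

Stage I: Regimen X 118/148 = 79.7%, Drug A 2538/2795 = 90.8% → Drug A
Stage III: Regimen X 888/3195 = 27.8%, Drug A 36/88 = 40.9% → Drug A
Stage II: Regimen X 582/1273 = 45.7%, Drug A 598/1009 = 59.3% → Drug A
Drug A has the higher rate in all 3 groups.

Drug A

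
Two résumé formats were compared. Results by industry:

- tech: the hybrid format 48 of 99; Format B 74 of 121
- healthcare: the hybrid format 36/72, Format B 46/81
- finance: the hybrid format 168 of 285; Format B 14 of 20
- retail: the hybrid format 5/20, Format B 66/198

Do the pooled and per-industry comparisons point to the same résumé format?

No

Tech: the hybrid format 48/99 = 48.5%, Format B 74/121 = 61.2% → Format B
Healthcare: the hybrid format 36/72 = 50.0%, Format B 46/81 = 56.8% → Format B
Finance: the hybrid format 168/285 = 58.9%, Format B 14/20 = 70.0% → Format B
Retail: the hybrid format 5/20 = 25.0%, Format B 66/198 = 33.3% → Format B
Overall: the hybrid format 257/476 = 54.0%, Format B 200/420 = 47.6% → the hybrid format
Format B wins each industry group but the hybrid format wins overall — the comparison reverses. Format B's applications skew toward retail, which has a lower base rate.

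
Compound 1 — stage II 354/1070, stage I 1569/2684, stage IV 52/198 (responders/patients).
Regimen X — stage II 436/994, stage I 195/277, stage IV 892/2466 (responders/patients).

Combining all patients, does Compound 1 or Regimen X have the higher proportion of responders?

Stage II: Compound 1 354/1070 = 33.1%, Regimen X 436/994 = 43.9% → Regimen X
Stage I: Compound 1 1569/2684 = 58.5%, Regimen X 195/277 = 70.4% → Regimen X
Stage IV: Compound 1 52/198 = 26.3%, Regimen X 892/2466 = 36.2% → Regimen X
Overall: Compound 1 1975/3952 = 50.0%, Regimen X 1523/3737 = 40.8% → Compound 1
(Regimen X wins every disease group but Compound 1 wins overall — Regimen X's patients skew toward the low-rate stage IV group.)

Compound 1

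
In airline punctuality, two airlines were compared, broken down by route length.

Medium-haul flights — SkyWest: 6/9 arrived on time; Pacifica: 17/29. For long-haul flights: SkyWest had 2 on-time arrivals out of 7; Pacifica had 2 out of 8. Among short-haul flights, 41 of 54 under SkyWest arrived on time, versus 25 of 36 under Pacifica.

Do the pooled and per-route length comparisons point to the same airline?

Medium-haul: SkyWest 6/9 = 66.7%, Pacifica 17/29 = 58.6% → SkyWest
Long-haul: SkyWest 2/7 = 28.6%, Pacifica 2/8 = 25.0% → SkyWest
Short-haul: SkyWest 41/54 = 75.9%, Pacifica 25/36 = 69.4% → SkyWest
Overall: SkyWest 49/70 = 70.0%, Pacifica 44/73 = 60.3% → SkyWest
SkyWest wins overall and in every route group — no reversal.

Yes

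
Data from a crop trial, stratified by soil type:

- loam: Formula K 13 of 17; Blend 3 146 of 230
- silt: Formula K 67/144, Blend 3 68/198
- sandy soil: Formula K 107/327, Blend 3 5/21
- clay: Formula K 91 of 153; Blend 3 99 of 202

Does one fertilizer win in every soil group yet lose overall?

Yes

Loam: Formula K 13/17 = 76.5%, Blend 3 146/230 = 63.5% → Formula K
Silt: Formula K 67/144 = 46.5%, Blend 3 68/198 = 34.3% → Formula K
Sandy soil: Formula K 107/327 = 32.7%, Blend 3 5/21 = 23.8% → Formula K
Clay: Formula K 91/153 = 59.5%, Blend 3 99/202 = 49.0% → Formula K
Overall: Formula K 278/641 = 43.4%, Blend 3 318/651 = 48.8% → Blend 3
Formula K wins each soil group but Blend 3 wins overall — the comparison reverses. Formula K's plots skew toward sandy soil, which has a lower base rate.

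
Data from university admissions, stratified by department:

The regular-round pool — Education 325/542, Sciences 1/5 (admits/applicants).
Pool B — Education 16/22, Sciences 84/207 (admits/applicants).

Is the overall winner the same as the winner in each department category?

No

Education: the regular-round pool 325/542 = 60.0%, Pool B 16/22 = 72.7% → Pool B
Sciences: the regular-round pool 1/5 = 20.0%, Pool B 84/207 = 40.6% → Pool B
Overall: the regular-round pool 326/547 = 59.6%, Pool B 100/229 = 43.7% → the regular-round pool
Pool B wins each department group but the regular-round pool wins overall — the comparison reverses. Pool B's applicants skew toward Sciences, which has a lower base rate.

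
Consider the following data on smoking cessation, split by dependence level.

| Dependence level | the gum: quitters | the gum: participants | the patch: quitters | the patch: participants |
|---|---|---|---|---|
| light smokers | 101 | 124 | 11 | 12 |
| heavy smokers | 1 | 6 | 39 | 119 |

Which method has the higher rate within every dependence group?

the patch

Light smokers: the gum 101/124 = 81.5%, the patch 11/12 = 91.7% → the patch
Heavy smokers: the gum 1/6 = 16.7%, the patch 39/119 = 32.8% → the patch
The patch has the higher rate in both groups.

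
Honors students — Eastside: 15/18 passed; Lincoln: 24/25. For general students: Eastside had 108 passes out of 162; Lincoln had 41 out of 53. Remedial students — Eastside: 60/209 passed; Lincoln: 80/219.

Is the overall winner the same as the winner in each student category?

Honors: Eastside 15/18 = 83.3%, Lincoln 24/25 = 96.0% → Lincoln
General: Eastside 108/162 = 66.7%, Lincoln 41/53 = 77.4% → Lincoln
Remedial: Eastside 60/209 = 28.7%, Lincoln 80/219 = 36.5% → Lincoln
Overall: Eastside 183/389 = 47.0%, Lincoln 145/297 = 48.8% → Lincoln
Lincoln wins overall and in every student group — no reversal.

Yes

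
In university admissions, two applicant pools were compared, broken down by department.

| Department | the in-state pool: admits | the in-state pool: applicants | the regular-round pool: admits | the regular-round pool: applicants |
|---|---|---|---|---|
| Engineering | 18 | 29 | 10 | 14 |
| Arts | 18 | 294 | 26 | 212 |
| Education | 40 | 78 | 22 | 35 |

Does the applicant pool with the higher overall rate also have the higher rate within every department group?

Engineering: the in-state pool 18/29 = 62.1%, the regular-round pool 10/14 = 71.4% → the regular-round pool
Arts: the in-state pool 18/294 = 6.1%, the regular-round pool 26/212 = 12.3% → the regular-round pool
Education: the in-state pool 40/78 = 51.3%, the regular-round pool 22/35 = 62.9% → the regular-round pool
Overall: the in-state pool 76/401 = 19.0%, the regular-round pool 58/261 = 22.2% → the regular-round pool
The regular-round pool wins overall and in every department group — no reversal.

Yes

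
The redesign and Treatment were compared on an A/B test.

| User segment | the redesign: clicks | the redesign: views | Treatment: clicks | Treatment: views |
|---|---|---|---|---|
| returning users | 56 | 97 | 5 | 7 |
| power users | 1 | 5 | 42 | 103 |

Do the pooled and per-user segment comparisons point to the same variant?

Returning users: the redesign 56/97 = 57.7%, Treatment 5/7 = 71.4% → Treatment
Power users: the redesign 1/5 = 20.0%, Treatment 42/103 = 40.8% → Treatment
Overall: the redesign 57/102 = 55.9%, Treatment 47/110 = 42.7% → the redesign
Treatment wins each user group but the redesign wins overall — the comparison reverses. Treatment's views skew toward power users, which has a lower base rate.

No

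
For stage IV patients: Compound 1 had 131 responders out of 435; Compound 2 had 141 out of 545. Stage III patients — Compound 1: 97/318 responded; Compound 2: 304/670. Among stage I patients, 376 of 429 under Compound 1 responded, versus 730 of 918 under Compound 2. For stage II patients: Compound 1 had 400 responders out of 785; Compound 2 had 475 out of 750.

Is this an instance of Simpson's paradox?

Stage IV: Compound 1 131/435 = 30.1%, Compound 2 141/545 = 25.9% → Compound 1
Stage III: Compound 1 97/318 = 30.5%, Compound 2 304/670 = 45.4% → Compound 2
Stage I: Compound 1 376/429 = 87.6%, Compound 2 730/918 = 79.5% → Compound 1
Stage II: Compound 1 400/785 = 51.0%, Compound 2 475/750 = 63.3% → Compound 2
Overall: Compound 1 1004/1967 = 51.0%, Compound 2 1650/2883 = 57.2% → Compound 2
Neither sweeps: Compound 1 wins 2 of 4 groups, Compound 2 wins 2. Compound 2 wins overall but not every group — no Simpson reversal.

No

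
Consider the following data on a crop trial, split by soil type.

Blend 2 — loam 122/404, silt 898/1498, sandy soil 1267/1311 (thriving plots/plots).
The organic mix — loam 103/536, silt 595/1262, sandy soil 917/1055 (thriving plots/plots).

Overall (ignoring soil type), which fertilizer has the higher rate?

Loam: Blend 2 122/404 = 30.2%, the organic mix 103/536 = 19.2% → Blend 2
Silt: Blend 2 898/1498 = 59.9%, the organic mix 595/1262 = 47.1% → Blend 2
Sandy soil: Blend 2 1267/1311 = 96.6%, the organic mix 917/1055 = 86.9% → Blend 2
Overall: Blend 2 2287/3213 = 71.2%, the organic mix 1615/2853 = 56.6% → Blend 2

Blend 2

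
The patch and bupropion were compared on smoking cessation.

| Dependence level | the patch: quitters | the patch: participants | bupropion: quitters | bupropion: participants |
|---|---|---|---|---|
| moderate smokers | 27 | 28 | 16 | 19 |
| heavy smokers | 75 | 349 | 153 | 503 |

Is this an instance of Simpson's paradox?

No

Moderate smokers: the patch 27/28 = 96.4%, bupropion 16/19 = 84.2% → the patch
Heavy smokers: the patch 75/349 = 21.5%, bupropion 153/503 = 30.4% → bupropion
Overall: the patch 102/377 = 27.1%, bupropion 169/522 = 32.4% → bupropion
Neither sweeps: the patch wins 1 of 2 groups, bupropion wins 1. Bupropion wins overall but not every group — no Simpson reversal.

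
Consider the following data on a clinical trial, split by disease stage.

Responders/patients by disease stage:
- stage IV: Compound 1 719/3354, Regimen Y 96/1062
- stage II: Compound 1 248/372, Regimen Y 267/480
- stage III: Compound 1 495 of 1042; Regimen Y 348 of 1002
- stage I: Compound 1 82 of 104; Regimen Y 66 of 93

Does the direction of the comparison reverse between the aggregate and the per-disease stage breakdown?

No

Stage IV: Compound 1 719/3354 = 21.4%, Regimen Y 96/1062 = 9.0% → Compound 1
Stage II: Compound 1 248/372 = 66.7%, Regimen Y 267/480 = 55.6% → Compound 1
Stage III: Compound 1 495/1042 = 47.5%, Regimen Y 348/1002 = 34.7% → Compound 1
Stage I: Compound 1 82/104 = 78.8%, Regimen Y 66/93 = 71.0% → Compound 1
Overall: Compound 1 1544/4872 = 31.7%, Regimen Y 777/2637 = 29.5% → Compound 1
Compound 1 wins overall and in every disease group — no reversal.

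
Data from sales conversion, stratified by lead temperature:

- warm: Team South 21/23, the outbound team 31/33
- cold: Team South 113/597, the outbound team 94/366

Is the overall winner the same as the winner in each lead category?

Yes

Warm: Team South 21/23 = 91.3%, the outbound team 31/33 = 93.9% → the outbound team
Cold: Team South 113/597 = 18.9%, the outbound team 94/366 = 25.7% → the outbound team
Overall: Team South 134/620 = 21.6%, the outbound team 125/399 = 31.3% → the outbound team
The outbound team wins overall and in every lead group — no reversal.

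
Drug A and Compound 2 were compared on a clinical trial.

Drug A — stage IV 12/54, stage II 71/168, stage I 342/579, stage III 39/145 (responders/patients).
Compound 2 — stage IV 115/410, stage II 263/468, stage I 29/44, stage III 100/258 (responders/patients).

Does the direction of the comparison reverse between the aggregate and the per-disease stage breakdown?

Stage IV: Drug A 12/54 = 22.2%, Compound 2 115/410 = 28.0% → Compound 2
Stage II: Drug A 71/168 = 42.3%, Compound 2 263/468 = 56.2% → Compound 2
Stage I: Drug A 342/579 = 59.1%, Compound 2 29/44 = 65.9% → Compound 2
Stage III: Drug A 39/145 = 26.9%, Compound 2 100/258 = 38.8% → Compound 2
Overall: Drug A 464/946 = 49.0%, Compound 2 507/1180 = 43.0% → Drug A
Compound 2 wins each disease group but Drug A wins overall — the comparison reverses. Compound 2's patients skew toward stage IV, which has a lower base rate.

Yes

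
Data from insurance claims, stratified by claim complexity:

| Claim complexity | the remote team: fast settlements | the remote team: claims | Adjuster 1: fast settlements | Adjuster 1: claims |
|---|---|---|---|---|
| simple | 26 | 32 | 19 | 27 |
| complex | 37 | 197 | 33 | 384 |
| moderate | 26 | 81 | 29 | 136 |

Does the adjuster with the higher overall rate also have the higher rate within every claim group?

Yes

Simple: the remote team 26/32 = 81.2%, Adjuster 1 19/27 = 70.4% → the remote team
Complex: the remote team 37/197 = 18.8%, Adjuster 1 33/384 = 8.6% → the remote team
Moderate: the remote team 26/81 = 32.1%, Adjuster 1 29/136 = 21.3% → the remote team
Overall: the remote team 89/310 = 28.7%, Adjuster 1 81/547 = 14.8% → the remote team
The remote team wins overall and in every claim group — no reversal.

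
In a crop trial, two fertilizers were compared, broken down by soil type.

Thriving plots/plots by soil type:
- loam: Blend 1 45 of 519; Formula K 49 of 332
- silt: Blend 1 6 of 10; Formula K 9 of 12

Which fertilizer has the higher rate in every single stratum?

Formula K

Loam: Blend 1 45/519 = 8.7%, Formula K 49/332 = 14.8% → Formula K
Silt: Blend 1 6/10 = 60.0%, Formula K 9/12 = 75.0% → Formula K
Formula K has the higher rate in both groups.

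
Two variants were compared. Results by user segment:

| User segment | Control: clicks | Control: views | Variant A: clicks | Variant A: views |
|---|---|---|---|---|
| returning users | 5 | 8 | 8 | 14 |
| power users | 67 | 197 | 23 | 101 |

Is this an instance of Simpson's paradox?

Returning users: Control 5/8 = 62.5%, Variant A 8/14 = 57.1% → Control
Power users: Control 67/197 = 34.0%, Variant A 23/101 = 22.8% → Control
Overall: Control 72/205 = 35.1%, Variant A 31/115 = 27.0% → Control
Control wins overall and in every user group — no reversal.

No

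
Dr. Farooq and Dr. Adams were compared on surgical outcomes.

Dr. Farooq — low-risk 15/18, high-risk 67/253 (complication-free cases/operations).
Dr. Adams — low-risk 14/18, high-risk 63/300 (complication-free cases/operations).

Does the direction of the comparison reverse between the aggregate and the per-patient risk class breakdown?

Low-risk: Dr. Farooq 15/18 = 83.3%, Dr. Adams 14/18 = 77.8% → Dr. Farooq
High-risk: Dr. Farooq 67/253 = 26.5%, Dr. Adams 63/300 = 21.0% → Dr. Farooq
Overall: Dr. Farooq 82/271 = 30.3%, Dr. Adams 77/318 = 24.2% → Dr. Farooq
Dr. Farooq wins overall and in every patient risk group — no reversal.

No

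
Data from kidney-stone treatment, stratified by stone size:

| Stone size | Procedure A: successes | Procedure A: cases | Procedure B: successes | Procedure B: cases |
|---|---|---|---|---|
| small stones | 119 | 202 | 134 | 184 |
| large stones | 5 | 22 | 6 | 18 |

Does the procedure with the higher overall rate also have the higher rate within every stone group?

Yes

Small stones: Procedure A 119/202 = 58.9%, Procedure B 134/184 = 72.8% → Procedure B
Large stones: Procedure A 5/22 = 22.7%, Procedure B 6/18 = 33.3% → Procedure B
Overall: Procedure A 124/224 = 55.4%, Procedure B 140/202 = 69.3% → Procedure B
Procedure B wins overall and in every stone group — no reversal.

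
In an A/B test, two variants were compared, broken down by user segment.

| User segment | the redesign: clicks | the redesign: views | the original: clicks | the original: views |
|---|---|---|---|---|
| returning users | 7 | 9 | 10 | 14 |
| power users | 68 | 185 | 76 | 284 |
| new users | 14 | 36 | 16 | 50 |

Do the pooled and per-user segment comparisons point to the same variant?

Yes

Returning users: the redesign 7/9 = 77.8%, the original 10/14 = 71.4% → the redesign
Power users: the redesign 68/185 = 36.8%, the original 76/284 = 26.8% → the redesign
New users: the redesign 14/36 = 38.9%, the original 16/50 = 32.0% → the redesign
Overall: the redesign 89/230 = 38.7%, the original 102/348 = 29.3% → the redesign
The redesign wins overall and in every user group — no reversal.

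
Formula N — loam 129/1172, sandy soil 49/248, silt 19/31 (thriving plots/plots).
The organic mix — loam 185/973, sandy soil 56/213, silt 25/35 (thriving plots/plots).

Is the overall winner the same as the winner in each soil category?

Yes

Loam: Formula N 129/1172 = 11.0%, the organic mix 185/973 = 19.0% → the organic mix
Sandy soil: Formula N 49/248 = 19.8%, the organic mix 56/213 = 26.3% → the organic mix
Silt: Formula N 19/31 = 61.3%, the organic mix 25/35 = 71.4% → the organic mix
Overall: Formula N 197/1451 = 13.6%, the organic mix 266/1221 = 21.8% → the organic mix
The organic mix wins overall and in every soil group — no reversal.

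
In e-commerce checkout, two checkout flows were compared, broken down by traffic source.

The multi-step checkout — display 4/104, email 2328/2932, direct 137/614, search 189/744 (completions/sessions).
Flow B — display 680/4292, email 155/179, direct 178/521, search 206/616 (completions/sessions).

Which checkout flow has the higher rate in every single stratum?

Flow B

Display: the multi-step checkout 4/104 = 3.8%, Flow B 680/4292 = 15.8% → Flow B
Email: the multi-step checkout 2328/2932 = 79.4%, Flow B 155/179 = 86.6% → Flow B
Direct: the multi-step checkout 137/614 = 22.3%, Flow B 178/521 = 34.2% → Flow B
Search: the multi-step checkout 189/744 = 25.4%, Flow B 206/616 = 33.4% → Flow B
Flow B has the higher rate in all 4 groups.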